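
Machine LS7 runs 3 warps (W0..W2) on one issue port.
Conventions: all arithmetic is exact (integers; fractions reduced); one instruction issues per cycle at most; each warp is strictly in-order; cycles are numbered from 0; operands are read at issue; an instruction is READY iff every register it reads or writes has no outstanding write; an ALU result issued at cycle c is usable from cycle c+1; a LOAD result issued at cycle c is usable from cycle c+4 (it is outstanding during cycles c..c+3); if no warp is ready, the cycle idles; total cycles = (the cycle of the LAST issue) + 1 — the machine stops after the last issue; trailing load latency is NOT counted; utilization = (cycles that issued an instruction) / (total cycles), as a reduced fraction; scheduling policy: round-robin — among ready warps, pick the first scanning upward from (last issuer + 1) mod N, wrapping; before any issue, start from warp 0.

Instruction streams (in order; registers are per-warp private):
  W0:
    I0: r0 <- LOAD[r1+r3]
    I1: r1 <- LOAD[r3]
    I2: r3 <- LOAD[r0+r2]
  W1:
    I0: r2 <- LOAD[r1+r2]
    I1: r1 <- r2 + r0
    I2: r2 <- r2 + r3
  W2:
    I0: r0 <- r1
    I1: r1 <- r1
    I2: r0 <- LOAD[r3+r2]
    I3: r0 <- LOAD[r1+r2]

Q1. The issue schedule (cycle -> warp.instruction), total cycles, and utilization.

cycle 0: W0.I0
cycle 1: W1.I0
cycle 2: W2.I0
cycle 3: W0.I1
cycle 4: W2.I1
cycle 5: W0.I2
cycle 6: W1.I1
cycle 7: W2.I2
cycle 8: W1.I2
cycle 9: idle
cycle 10: idle
cycle 11: W2.I3

Answer: 12 cycles, utilization 5/6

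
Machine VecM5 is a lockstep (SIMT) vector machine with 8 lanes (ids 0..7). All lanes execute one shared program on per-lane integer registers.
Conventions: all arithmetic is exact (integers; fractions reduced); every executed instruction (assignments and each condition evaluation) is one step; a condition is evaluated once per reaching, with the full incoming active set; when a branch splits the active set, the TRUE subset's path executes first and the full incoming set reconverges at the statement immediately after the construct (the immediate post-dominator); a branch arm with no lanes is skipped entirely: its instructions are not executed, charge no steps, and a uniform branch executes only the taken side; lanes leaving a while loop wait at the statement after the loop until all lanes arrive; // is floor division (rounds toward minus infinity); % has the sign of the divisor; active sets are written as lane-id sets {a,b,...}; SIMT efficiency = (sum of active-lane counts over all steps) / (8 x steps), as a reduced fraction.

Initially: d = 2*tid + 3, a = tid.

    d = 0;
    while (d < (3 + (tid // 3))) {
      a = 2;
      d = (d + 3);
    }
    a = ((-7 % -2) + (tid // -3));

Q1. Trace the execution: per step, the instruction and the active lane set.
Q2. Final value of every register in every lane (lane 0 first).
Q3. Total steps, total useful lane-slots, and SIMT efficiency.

step 0: d <- 0                       {0,1,2,3,4,5,6,7}
step 1: eval (d < (3 + (tid // 3)))  {0,1,2,3,4,5,6,7}
step 2: a <- 2                       {0,1,2,3,4,5,6,7}
step 3: d <- (d + 3)                 {0,1,2,3,4,5,6,7}
step 4: eval (d < (3 + (tid // 3)))  {0,1,2,3,4,5,6,7}
step 5: a <- 2                       {3,4,5,6,7}
step 6: d <- (d + 3)                 {3,4,5,6,7}
step 7: eval (d < (3 + (tid // 3)))  {3,4,5,6,7}
step 8: a <- ((-7 % -2) + (tid // -3)) {0,1,2,3,4,5,6,7}

Answer: 9 steps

d: 3,3,3,6,6,6,6,6
a: -1,-2,-2,-2,-3,-3,-3,-4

steps = 9; useful = 63; efficiency = 63/72 = 7/8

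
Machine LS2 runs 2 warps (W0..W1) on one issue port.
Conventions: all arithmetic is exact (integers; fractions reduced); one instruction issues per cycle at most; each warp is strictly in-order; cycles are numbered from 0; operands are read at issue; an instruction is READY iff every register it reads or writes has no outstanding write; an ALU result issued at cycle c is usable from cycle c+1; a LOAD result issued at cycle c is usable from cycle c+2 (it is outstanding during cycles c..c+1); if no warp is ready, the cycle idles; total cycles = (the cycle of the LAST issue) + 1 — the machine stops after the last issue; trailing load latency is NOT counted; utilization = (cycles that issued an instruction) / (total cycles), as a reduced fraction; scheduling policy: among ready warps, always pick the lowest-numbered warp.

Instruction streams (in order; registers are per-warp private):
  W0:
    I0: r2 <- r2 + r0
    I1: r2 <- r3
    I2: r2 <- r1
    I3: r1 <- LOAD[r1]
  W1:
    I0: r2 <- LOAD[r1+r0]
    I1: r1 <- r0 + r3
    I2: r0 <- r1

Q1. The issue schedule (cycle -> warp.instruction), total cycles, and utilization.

cycle 0: W0.I0
cycle 1: W0.I1
cycle 2: W0.I2
cycle 3: W0.I3
cycle 4: W1.I0
cycle 5: W1.I1
cycle 6: W1.I2

Answer: 7 cycles, utilization 1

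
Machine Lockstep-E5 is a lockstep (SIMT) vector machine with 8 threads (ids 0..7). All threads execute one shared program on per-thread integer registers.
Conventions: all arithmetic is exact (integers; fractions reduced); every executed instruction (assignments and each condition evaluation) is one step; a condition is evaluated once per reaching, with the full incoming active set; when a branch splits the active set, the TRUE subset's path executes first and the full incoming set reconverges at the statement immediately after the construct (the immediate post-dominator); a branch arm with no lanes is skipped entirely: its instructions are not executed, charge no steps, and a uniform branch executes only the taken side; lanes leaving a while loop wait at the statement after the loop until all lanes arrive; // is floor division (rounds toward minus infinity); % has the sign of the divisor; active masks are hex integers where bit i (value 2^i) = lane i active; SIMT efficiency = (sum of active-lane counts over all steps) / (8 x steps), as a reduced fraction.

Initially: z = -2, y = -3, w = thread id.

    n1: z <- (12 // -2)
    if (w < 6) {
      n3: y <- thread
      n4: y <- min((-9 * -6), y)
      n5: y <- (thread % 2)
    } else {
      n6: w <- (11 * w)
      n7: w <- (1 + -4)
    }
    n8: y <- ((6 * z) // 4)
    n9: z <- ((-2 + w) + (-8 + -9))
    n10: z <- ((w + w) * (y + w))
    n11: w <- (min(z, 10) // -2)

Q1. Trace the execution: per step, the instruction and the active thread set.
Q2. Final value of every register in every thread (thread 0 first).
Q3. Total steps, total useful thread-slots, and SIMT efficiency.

step 0: z <- (12 // -2)              0xff
step 1: eval (w < 6)                 0xff
step 2: y <- thread                  0x3f
step 3: y <- min((-9 * -6), y)       0x3f
step 4: y <- (thread % 2)            0x3f
step 5: w <- (11 * w)                0xc0
step 6: w <- (1 + -4)                0xc0
step 7: y <- ((6 * z) // 4)          0xff
step 8: z <- ((-2 + w) + (-8 + -9))  0xff
step 9: z <- ((w + w) * (y + w))     0xff
step 10: w <- (min(z, 10) // -2)      0xff

Answer: 11 steps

z: 0,-16,-28,-36,-40,-40,72,72
y: -9,-9,-9,-9,-9,-9,-9,-9
w: 0,8,14,18,20,20,-5,-5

steps = 11; useful = 70; efficiency = 70/88 = 35/44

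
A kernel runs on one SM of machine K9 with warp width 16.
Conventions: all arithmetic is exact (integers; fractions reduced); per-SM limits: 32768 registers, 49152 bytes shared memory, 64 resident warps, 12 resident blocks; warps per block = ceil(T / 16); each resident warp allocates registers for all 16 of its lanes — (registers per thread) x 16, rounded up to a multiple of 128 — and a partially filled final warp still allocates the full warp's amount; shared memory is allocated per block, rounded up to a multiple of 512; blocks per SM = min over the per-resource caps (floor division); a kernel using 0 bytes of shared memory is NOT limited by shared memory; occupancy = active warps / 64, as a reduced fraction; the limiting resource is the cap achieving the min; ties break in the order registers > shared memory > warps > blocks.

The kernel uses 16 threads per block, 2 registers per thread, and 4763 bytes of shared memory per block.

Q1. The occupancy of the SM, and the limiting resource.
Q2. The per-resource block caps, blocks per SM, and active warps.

Answer: occupancy 9/64, limited by shared memory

registers: 256 blocks
shared memory: 9 blocks
warps: 64 blocks
blocks: 12 blocks

Answer: 9 blocks, 9 active warps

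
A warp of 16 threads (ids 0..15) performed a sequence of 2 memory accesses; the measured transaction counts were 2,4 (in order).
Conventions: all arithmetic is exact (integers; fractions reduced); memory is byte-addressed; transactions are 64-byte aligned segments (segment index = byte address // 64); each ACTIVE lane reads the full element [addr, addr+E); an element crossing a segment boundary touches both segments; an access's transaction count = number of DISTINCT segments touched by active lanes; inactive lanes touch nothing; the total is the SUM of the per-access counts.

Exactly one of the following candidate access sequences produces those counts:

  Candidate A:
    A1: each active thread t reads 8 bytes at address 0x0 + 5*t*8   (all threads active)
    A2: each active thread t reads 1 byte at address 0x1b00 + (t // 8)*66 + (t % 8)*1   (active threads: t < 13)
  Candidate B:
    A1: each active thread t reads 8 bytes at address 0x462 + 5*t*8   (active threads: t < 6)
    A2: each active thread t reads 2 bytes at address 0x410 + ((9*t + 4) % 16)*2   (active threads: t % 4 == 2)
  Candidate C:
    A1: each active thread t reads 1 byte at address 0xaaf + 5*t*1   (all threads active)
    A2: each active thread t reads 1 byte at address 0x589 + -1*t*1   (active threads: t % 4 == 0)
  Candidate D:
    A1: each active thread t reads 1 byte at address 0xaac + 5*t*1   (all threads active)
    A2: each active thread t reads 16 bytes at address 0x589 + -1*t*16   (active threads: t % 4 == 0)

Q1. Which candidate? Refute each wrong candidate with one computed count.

A: A1 gives 10 transactions, not 2
B: A1 gives 4 transactions, not 2
C: A2 gives 2 transactions, not 4
D: all counts match (2,4)

Answer: D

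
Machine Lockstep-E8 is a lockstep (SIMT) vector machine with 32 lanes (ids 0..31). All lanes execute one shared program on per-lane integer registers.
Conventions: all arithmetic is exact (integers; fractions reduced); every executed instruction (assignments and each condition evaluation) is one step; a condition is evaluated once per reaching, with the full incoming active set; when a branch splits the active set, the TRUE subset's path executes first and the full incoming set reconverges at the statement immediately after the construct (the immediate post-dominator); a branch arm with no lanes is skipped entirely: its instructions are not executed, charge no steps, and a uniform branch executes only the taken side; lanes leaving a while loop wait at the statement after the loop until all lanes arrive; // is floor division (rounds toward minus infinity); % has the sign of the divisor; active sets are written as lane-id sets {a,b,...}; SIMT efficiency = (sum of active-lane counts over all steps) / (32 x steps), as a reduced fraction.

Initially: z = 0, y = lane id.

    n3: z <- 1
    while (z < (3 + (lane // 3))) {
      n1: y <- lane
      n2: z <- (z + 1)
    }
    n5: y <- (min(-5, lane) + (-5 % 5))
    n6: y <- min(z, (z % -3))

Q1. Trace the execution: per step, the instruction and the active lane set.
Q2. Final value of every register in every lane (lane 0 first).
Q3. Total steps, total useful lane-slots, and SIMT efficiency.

step 0: z <- 1                       {0,1,2,3,4,5,6,7,8,9,10,11,12,13,14,15,16,17,18,19,20,21,22,23,24,25,26,27,28,29,30,31}
step 1: eval (z < (3 + (lane // 3))) {0,1,2,3,4,5,6,7,8,9,10,11,12,13,14,15,16,17,18,19,20,21,22,23,24,25,26,27,28,29,30,31}
step 2: y <- lane                    {0,1,2,3,4,5,6,7,8,9,10,11,12,13,14,15,16,17,18,19,20,21,22,23,24,25,26,27,28,29,30,31}
step 3: z <- (z + 1)                 {0,1,2,3,4,5,6,7,8,9,10,11,12,13,14,15,16,17,18,19,20,21,22,23,24,25,26,27,28,29,30,31}
step 4: eval (z < (3 + (lane // 3))) {0,1,2,3,4,5,6,7,8,9,10,11,12,13,14,15,16,17,18,19,20,21,22,23,24,25,26,27,28,29,30,31}
step 5: y <- lane                    {0,1,2,3,4,5,6,7,8,9,10,11,12,13,14,15,16,17,18,19,20,21,22,23,24,25,26,27,28,29,30,31}
step 6: z <- (z + 1)                 {0,1,2,3,4,5,6,7,8,9,10,11,12,13,14,15,16,17,18,19,20,21,22,23,24,25,26,27,28,29,30,31}
step 7: eval (z < (3 + (lane // 3))) {0,1,2,3,4,5,6,7,8,9,10,11,12,13,14,15,16,17,18,19,20,21,22,23,24,25,26,27,28,29,30,31}
step 8: y <- lane                    {3,4,5,6,7,8,9,10,11,12,13,14,15,16,17,18,19,20,21,22,23,24,25,26,27,28,29,30,31}
step 9: z <- (z + 1)                 {3,4,5,6,7,8,9,10,11,12,13,14,15,16,17,18,19,20,21,22,23,24,25,26,27,28,29,30,31}
step 10: eval (z < (3 + (lane // 3))) {3,4,5,6,7,8,9,10,11,12,13,14,15,16,17,18,19,20,21,22,23,24,25,26,27,28,29,30,31}
step 11: y <- lane                    {6,7,8,9,10,11,12,13,14,15,16,17,18,19,20,21,22,23,24,25,26,27,28,29,30,31}
step 12: z <- (z + 1)                 {6,7,8,9,10,11,12,13,14,15,16,17,18,19,20,21,22,23,24,25,26,27,28,29,30,31}
step 13: eval (z < (3 + (lane // 3))) {6,7,8,9,10,11,12,13,14,15,16,17,18,19,20,21,22,23,24,25,26,27,28,29,30,31}
step 14: y <- lane                    {9,10,11,12,13,14,15,16,17,18,19,20,21,22,23,24,25,26,27,28,29,30,31}
step 15: z <- (z + 1)                 {9,10,11,12,13,14,15,16,17,18,19,20,21,22,23,24,25,26,27,28,29,30,31}
step 16: eval (z < (3 + (lane // 3))) {9,10,11,12,13,14,15,16,17,18,19,20,21,22,23,24,25,26,27,28,29,30,31}
step 17: y <- lane                    {12,13,14,15,16,17,18,19,20,21,22,23,24,25,26,27,28,29,30,31}
step 18: z <- (z + 1)                 {12,13,14,15,16,17,18,19,20,21,22,23,24,25,26,27,28,29,30,31}
step 19: eval (z < (3 + (lane // 3))) {12,13,14,15,16,17,18,19,20,21,22,23,24,25,26,27,28,29,30,31}
step 20: y <- lane                    {15,16,17,18,19,20,21,22,23,24,25,26,27,28,29,30,31}
step 21: z <- (z + 1)                 {15,16,17,18,19,20,21,22,23,24,25,26,27,28,29,30,31}
step 22: eval (z < (3 + (lane // 3))) {15,16,17,18,19,20,21,22,23,24,25,26,27,28,29,30,31}
step 23: y <- lane                    {18,19,20,21,22,23,24,25,26,27,28,29,30,31}
step 24: z <- (z + 1)                 {18,19,20,21,22,23,24,25,26,27,28,29,30,31}
step 25: eval (z < (3 + (lane // 3))) {18,19,20,21,22,23,24,25,26,27,28,29,30,31}
step 26: y <- lane                    {21,22,23,24,25,26,27,28,29,30,31}
step 27: z <- (z + 1)                 {21,22,23,24,25,26,27,28,29,30,31}
step 28: eval (z < (3 + (lane // 3))) {21,22,23,24,25,26,27,28,29,30,31}
step 29: y <- lane                    {24,25,26,27,28,29,30,31}
step 30: z <- (z + 1)                 {24,25,26,27,28,29,30,31}
step 31: eval (z < (3 + (lane // 3))) {24,25,26,27,28,29,30,31}
step 32: y <- lane                    {27,28,29,30,31}
step 33: z <- (z + 1)                 {27,28,29,30,31}
step 34: eval (z < (3 + (lane // 3))) {27,28,29,30,31}
step 35: y <- lane                    {30,31}
step 36: z <- (z + 1)                 {30,31}
step 37: eval (z < (3 + (lane // 3))) {30,31}
step 38: y <- (min(-5, lane) + (-5 % 5)) {0,1,2,3,4,5,6,7,8,9,10,11,12,13,14,15,16,17,18,19,20,21,22,23,24,25,26,27,28,29,30,31}
step 39: y <- min(z, (z % -3))        {0,1,2,3,4,5,6,7,8,9,10,11,12,13,14,15,16,17,18,19,20,21,22,23,24,25,26,27,28,29,30,31}

Answer: 40 steps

z: 3,3,3,4,4,4,5,5,5,6,6,6,7,7,7,8,8,8,9,9,9,10,10,10,11,11,11,12,12,12,13,13
y: 0,0,0,-2,-2,-2,-1,-1,-1,0,0,0,-2,-2,-2,-1,-1,-1,0,0,0,-2,-2,-2,-1,-1,-1,0,0,0,-2,-2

steps = 40; useful = 785; efficiency = 785/1280 = 157/256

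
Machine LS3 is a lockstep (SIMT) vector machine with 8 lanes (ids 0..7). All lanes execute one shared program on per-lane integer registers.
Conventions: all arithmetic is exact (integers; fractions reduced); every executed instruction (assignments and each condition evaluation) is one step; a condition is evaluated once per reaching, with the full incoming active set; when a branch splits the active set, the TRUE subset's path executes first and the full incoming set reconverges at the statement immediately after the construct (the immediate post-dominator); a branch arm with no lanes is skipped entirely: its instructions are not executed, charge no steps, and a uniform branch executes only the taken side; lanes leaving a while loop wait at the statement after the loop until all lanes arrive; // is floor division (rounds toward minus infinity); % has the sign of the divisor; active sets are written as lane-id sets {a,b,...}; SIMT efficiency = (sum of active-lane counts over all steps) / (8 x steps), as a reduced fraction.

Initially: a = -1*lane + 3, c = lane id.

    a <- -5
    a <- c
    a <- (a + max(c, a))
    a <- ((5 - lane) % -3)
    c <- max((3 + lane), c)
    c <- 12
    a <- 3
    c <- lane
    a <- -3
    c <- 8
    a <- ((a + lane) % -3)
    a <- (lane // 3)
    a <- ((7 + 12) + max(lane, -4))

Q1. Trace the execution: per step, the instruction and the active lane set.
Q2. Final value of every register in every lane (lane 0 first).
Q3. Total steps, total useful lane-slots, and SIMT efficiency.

step 0: a <- -5                      {0,1,2,3,4,5,6,7}
step 1: a <- c                       {0,1,2,3,4,5,6,7}
step 2: a <- (a + max(c, a))         {0,1,2,3,4,5,6,7}
step 3: a <- ((5 - lane) % -3)       {0,1,2,3,4,5,6,7}
step 4: c <- max((3 + lane), c)      {0,1,2,3,4,5,6,7}
step 5: c <- 12                      {0,1,2,3,4,5,6,7}
step 6: a <- 3                       {0,1,2,3,4,5,6,7}
step 7: c <- lane                    {0,1,2,3,4,5,6,7}
step 8: a <- -3                      {0,1,2,3,4,5,6,7}
step 9: c <- 8                       {0,1,2,3,4,5,6,7}
step 10: a <- ((a + lane) % -3)       {0,1,2,3,4,5,6,7}
step 11: a <- (lane // 3)             {0,1,2,3,4,5,6,7}
step 12: a <- ((7 + 12) + max(lane, -4)) {0,1,2,3,4,5,6,7}

Answer: 13 steps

a: 19,20,21,22,23,24,25,26
c: 8,8,8,8,8,8,8,8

steps = 13; useful = 104; efficiency = 104/104 = 1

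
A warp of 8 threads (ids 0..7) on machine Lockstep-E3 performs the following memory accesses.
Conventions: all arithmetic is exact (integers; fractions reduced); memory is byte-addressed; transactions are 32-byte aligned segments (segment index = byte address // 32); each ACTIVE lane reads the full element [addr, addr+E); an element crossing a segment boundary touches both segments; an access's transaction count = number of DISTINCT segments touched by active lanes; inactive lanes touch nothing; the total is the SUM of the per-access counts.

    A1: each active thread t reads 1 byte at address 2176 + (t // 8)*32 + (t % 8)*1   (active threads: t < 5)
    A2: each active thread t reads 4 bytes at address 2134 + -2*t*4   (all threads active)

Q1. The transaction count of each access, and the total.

A1: 1 transaction
A2: 3 transactions

Answer: 1,3; total 4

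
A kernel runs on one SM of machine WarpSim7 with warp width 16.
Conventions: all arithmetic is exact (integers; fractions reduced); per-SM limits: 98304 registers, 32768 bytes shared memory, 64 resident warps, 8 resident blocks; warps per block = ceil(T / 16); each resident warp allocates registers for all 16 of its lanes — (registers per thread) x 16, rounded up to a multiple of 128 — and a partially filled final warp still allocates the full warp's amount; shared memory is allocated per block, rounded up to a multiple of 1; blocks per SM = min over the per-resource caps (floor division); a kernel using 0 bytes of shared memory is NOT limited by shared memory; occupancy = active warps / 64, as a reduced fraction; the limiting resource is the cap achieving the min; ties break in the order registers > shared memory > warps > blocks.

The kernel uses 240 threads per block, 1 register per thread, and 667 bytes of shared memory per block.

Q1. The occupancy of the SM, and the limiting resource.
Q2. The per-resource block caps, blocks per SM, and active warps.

Answer: occupancy 15/16, limited by warps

registers: 51 blocks
shared memory: 49 blocks
warps: 4 blocks
blocks: 8 blocks

Answer: 4 blocks, 60 active warps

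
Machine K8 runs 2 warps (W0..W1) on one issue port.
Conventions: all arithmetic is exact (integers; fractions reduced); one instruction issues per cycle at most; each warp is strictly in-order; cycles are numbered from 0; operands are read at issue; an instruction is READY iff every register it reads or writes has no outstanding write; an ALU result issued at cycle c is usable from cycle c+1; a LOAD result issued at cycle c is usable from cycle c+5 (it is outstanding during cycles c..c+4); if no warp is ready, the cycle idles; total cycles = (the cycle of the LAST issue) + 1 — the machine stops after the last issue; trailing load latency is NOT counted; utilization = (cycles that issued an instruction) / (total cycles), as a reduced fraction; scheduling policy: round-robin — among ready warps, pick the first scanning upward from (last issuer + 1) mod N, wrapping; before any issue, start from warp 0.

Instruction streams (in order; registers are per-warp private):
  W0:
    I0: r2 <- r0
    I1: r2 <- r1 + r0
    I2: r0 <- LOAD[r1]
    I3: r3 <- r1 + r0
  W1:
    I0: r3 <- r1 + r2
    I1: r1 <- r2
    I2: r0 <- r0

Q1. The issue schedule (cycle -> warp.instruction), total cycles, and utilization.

cycle 0: W0.I0
cycle 1: W1.I0
cycle 2: W0.I1
cycle 3: W1.I1
cycle 4: W0.I2
cycle 5: W1.I2
cycle 6: idle
cycle 7: idle
cycle 8: idle
cycle 9: W0.I3

Answer: 10 cycles, utilization 7/10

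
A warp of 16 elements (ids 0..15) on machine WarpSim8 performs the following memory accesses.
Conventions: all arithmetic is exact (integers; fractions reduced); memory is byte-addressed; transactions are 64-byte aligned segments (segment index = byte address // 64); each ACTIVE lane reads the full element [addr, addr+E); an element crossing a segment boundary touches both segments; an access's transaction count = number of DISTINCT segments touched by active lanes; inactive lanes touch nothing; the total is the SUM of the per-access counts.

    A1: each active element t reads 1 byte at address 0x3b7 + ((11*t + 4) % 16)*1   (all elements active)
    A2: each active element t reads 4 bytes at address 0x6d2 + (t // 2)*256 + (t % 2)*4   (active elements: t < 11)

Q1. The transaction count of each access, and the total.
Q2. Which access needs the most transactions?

A1: 2 transactions
A2: 6 transactions

Answer: 2,6; total 8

Answer: A2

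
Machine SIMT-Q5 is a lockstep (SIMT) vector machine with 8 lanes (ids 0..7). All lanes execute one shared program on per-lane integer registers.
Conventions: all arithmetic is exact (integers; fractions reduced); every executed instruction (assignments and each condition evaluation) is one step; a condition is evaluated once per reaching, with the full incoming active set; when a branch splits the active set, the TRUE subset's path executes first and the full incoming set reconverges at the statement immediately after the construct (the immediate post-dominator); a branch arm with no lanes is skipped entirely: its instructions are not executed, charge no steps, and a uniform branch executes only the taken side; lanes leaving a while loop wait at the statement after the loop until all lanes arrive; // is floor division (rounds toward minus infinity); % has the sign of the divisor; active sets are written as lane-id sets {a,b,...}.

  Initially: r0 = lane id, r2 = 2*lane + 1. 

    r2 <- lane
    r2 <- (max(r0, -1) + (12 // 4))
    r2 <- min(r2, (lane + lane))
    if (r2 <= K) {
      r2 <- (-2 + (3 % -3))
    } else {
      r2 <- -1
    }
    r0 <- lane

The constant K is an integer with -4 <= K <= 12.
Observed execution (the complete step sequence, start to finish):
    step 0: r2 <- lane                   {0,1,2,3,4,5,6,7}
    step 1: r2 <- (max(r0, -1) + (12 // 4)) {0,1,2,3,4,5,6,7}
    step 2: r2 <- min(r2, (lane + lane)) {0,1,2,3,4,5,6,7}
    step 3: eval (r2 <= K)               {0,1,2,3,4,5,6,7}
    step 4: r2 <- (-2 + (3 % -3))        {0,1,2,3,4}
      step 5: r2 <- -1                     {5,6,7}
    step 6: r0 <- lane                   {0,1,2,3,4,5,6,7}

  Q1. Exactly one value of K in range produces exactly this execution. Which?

Answer: K = 7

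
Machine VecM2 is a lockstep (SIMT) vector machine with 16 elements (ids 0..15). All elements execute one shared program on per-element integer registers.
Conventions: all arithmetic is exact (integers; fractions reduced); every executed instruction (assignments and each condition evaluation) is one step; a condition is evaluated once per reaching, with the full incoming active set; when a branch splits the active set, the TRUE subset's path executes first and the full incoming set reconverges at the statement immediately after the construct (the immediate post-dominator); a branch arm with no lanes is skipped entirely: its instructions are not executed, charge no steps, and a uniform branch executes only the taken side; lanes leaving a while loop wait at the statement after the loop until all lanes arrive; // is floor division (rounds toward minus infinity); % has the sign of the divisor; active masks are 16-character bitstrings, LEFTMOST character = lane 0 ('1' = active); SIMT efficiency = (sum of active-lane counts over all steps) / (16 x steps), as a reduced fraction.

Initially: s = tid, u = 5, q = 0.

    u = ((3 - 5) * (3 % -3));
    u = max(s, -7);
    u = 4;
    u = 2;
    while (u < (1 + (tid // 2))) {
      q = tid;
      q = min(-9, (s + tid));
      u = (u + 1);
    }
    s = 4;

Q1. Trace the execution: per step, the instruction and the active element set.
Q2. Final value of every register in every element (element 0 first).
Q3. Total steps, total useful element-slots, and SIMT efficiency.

step 0: u <- ((3 - 5) * (3 % -3))    1111111111111111
step 1: u <- max(s, -7)              1111111111111111
step 2: u <- 4                       1111111111111111
step 3: u <- 2                       1111111111111111
step 4: eval (u < (1 + (tid // 2)))  1111111111111111
step 5: q <- tid                     0000111111111111
step 6: q <- min(-9, (s + tid))      0000111111111111
step 7: u <- (u + 1)                 0000111111111111
step 8: eval (u < (1 + (tid // 2)))  0000111111111111
step 9: q <- tid                     0000001111111111
step 10: q <- min(-9, (s + tid))      0000001111111111
step 11: u <- (u + 1)                 0000001111111111
step 12: eval (u < (1 + (tid // 2)))  0000001111111111
step 13: q <- tid                     0000000011111111
step 14: q <- min(-9, (s + tid))      0000000011111111
step 15: u <- (u + 1)                 0000000011111111
step 16: eval (u < (1 + (tid // 2)))  0000000011111111
step 17: q <- tid                     0000000000111111
step 18: q <- min(-9, (s + tid))      0000000000111111
step 19: u <- (u + 1)                 0000000000111111
step 20: eval (u < (1 + (tid // 2)))  0000000000111111
step 21: q <- tid                     0000000000001111
step 22: q <- min(-9, (s + tid))      0000000000001111
step 23: u <- (u + 1)                 0000000000001111
step 24: eval (u < (1 + (tid // 2)))  0000000000001111
step 25: q <- tid                     0000000000000011
step 26: q <- min(-9, (s + tid))      0000000000000011
step 27: u <- (u + 1)                 0000000000000011
step 28: eval (u < (1 + (tid // 2)))  0000000000000011
step 29: s <- 4                       1111111111111111

Answer: 30 steps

s: 4,4,4,4,4,4,4,4,4,4,4,4,4,4,4,4
u: 2,2,2,2,3,3,4,4,5,5,6,6,7,7,8,8
q: 0,0,0,0,-9,-9,-9,-9,-9,-9,-9,-9,-9,-9,-9,-9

steps = 30; useful = 264; efficiency = 264/480 = 11/20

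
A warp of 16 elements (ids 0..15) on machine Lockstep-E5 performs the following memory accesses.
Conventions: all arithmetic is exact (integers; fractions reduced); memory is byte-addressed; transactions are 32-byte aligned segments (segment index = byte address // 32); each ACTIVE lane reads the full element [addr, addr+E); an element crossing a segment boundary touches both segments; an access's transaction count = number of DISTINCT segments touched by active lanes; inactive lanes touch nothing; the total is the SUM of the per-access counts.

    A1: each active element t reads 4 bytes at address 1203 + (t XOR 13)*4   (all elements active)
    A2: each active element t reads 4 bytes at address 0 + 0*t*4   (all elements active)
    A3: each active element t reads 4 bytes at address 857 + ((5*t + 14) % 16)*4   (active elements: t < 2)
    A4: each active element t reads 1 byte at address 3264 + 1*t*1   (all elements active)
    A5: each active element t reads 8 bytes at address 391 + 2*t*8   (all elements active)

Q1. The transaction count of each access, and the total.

A1: 3 transactions
A2: 1 transaction
A3: 2 transactions
A4: 1 transaction
A5: 8 transactions

Answer: 3,1,2,1,8; total 15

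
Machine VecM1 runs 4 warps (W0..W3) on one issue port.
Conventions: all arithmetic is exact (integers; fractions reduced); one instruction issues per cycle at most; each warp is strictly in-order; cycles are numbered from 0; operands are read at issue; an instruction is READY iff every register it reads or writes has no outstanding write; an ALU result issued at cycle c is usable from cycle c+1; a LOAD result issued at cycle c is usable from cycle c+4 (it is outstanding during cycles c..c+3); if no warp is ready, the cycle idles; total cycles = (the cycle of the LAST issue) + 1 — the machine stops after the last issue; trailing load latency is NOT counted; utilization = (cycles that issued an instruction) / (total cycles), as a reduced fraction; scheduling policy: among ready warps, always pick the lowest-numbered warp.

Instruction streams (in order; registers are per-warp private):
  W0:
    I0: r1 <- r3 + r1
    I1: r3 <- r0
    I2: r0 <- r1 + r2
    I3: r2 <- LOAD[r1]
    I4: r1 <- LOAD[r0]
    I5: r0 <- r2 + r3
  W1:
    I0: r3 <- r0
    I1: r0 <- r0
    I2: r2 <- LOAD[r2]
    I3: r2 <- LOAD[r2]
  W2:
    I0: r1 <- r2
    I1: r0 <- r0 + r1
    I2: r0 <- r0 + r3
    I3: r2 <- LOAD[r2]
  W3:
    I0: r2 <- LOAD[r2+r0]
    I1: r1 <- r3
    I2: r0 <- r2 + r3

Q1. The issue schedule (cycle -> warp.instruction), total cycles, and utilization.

cycle 0: W0.I0
cycle 1: W0.I1
cycle 2: W0.I2
cycle 3: W0.I3
cycle 4: W0.I4
cycle 5: W1.I0
cycle 6: W1.I1
cycle 7: W0.I5
cycle 8: W1.I2
cycle 9: W2.I0
cycle 10: W2.I1
cycle 11: W2.I2
cycle 12: W1.I3
cycle 13: W2.I3
cycle 14: W3.I0
cycle 15: W3.I1
cycle 16: idle
cycle 17: idle
cycle 18: W3.I2

Answer: 19 cycles, utilization 17/19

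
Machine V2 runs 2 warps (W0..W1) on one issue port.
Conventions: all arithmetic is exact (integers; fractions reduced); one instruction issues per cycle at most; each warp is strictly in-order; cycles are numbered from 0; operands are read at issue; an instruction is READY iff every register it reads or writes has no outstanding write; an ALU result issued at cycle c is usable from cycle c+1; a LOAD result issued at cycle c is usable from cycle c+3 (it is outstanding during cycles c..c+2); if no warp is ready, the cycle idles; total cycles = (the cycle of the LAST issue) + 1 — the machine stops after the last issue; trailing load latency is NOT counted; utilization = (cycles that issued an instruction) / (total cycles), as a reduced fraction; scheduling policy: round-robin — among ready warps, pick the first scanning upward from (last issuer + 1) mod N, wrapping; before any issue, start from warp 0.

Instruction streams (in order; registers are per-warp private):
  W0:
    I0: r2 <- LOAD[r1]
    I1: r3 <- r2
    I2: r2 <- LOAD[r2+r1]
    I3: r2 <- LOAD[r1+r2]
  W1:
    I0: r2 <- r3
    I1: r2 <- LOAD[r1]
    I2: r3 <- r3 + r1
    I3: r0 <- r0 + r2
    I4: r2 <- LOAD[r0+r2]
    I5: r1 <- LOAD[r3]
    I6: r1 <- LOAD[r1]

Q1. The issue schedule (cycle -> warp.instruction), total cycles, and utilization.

cycle 0: W0.I0
cycle 1: W1.I0
cycle 2: W1.I1
cycle 3: W0.I1
cycle 4: W1.I2
cycle 5: W0.I2
cycle 6: W1.I3
cycle 7: W1.I4
cycle 8: W0.I3
cycle 9: W1.I5
cycle 10: idle
cycle 11: idle
cycle 12: W1.I6

Answer: 13 cycles, utilization 11/13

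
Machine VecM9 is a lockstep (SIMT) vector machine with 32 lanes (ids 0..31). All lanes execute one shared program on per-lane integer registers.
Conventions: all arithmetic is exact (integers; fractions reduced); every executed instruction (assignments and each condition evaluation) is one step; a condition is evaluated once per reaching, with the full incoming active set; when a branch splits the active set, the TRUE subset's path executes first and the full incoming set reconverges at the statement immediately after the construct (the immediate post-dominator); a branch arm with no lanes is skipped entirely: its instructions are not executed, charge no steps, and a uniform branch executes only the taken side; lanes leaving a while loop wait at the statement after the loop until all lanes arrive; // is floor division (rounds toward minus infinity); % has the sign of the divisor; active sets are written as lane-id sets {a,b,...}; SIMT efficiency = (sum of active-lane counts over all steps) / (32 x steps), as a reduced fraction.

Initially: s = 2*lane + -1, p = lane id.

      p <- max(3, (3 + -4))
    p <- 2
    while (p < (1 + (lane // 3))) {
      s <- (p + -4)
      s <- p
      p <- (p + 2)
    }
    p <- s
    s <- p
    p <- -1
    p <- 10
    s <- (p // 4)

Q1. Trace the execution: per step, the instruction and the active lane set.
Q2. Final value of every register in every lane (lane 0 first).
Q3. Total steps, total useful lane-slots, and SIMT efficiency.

step 0: p <- max(3, (3 + -4))        {0,1,2,3,4,5,6,7,8,9,10,11,12,13,14,15,16,17,18,19,20,21,22,23,24,25,26,27,28,29,30,31}
step 1: p <- 2                       {0,1,2,3,4,5,6,7,8,9,10,11,12,13,14,15,16,17,18,19,20,21,22,23,24,25,26,27,28,29,30,31}
step 2: eval (p < (1 + (lane // 3))) {0,1,2,3,4,5,6,7,8,9,10,11,12,13,14,15,16,17,18,19,20,21,22,23,24,25,26,27,28,29,30,31}
step 3: s <- (p + -4)                {6,7,8,9,10,11,12,13,14,15,16,17,18,19,20,21,22,23,24,25,26,27,28,29,30,31}
step 4: s <- p                       {6,7,8,9,10,11,12,13,14,15,16,17,18,19,20,21,22,23,24,25,26,27,28,29,30,31}
step 5: p <- (p + 2)                 {6,7,8,9,10,11,12,13,14,15,16,17,18,19,20,21,22,23,24,25,26,27,28,29,30,31}
step 6: eval (p < (1 + (lane // 3))) {6,7,8,9,10,11,12,13,14,15,16,17,18,19,20,21,22,23,24,25,26,27,28,29,30,31}
step 7: s <- (p + -4)                {12,13,14,15,16,17,18,19,20,21,22,23,24,25,26,27,28,29,30,31}
step 8: s <- p                       {12,13,14,15,16,17,18,19,20,21,22,23,24,25,26,27,28,29,30,31}
step 9: p <- (p + 2)                 {12,13,14,15,16,17,18,19,20,21,22,23,24,25,26,27,28,29,30,31}
step 10: eval (p < (1 + (lane // 3))) {12,13,14,15,16,17,18,19,20,21,22,23,24,25,26,27,28,29,30,31}
step 11: s <- (p + -4)                {18,19,20,21,22,23,24,25,26,27,28,29,30,31}
step 12: s <- p                       {18,19,20,21,22,23,24,25,26,27,28,29,30,31}
step 13: p <- (p + 2)                 {18,19,20,21,22,23,24,25,26,27,28,29,30,31}
step 14: eval (p < (1 + (lane // 3))) {18,19,20,21,22,23,24,25,26,27,28,29,30,31}
step 15: s <- (p + -4)                {24,25,26,27,28,29,30,31}
step 16: s <- p                       {24,25,26,27,28,29,30,31}
step 17: p <- (p + 2)                 {24,25,26,27,28,29,30,31}
step 18: eval (p < (1 + (lane // 3))) {24,25,26,27,28,29,30,31}
step 19: s <- (p + -4)                {30,31}
step 20: s <- p                       {30,31}
step 21: p <- (p + 2)                 {30,31}
step 22: eval (p < (1 + (lane // 3))) {30,31}
step 23: p <- s                       {0,1,2,3,4,5,6,7,8,9,10,11,12,13,14,15,16,17,18,19,20,21,22,23,24,25,26,27,28,29,30,31}
step 24: s <- p                       {0,1,2,3,4,5,6,7,8,9,10,11,12,13,14,15,16,17,18,19,20,21,22,23,24,25,26,27,28,29,30,31}
step 25: p <- -1                      {0,1,2,3,4,5,6,7,8,9,10,11,12,13,14,15,16,17,18,19,20,21,22,23,24,25,26,27,28,29,30,31}
step 26: p <- 10                      {0,1,2,3,4,5,6,7,8,9,10,11,12,13,14,15,16,17,18,19,20,21,22,23,24,25,26,27,28,29,30,31}
step 27: s <- (p // 4)                {0,1,2,3,4,5,6,7,8,9,10,11,12,13,14,15,16,17,18,19,20,21,22,23,24,25,26,27,28,29,30,31}

Answer: 28 steps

s: 2,2,2,2,2,2,2,2,2,2,2,2,2,2,2,2,2,2,2,2,2,2,2,2,2,2,2,2,2,2,2,2
p: 10,10,10,10,10,10,10,10,10,10,10,10,10,10,10,10,10,10,10,10,10,10,10,10,10,10,10,10,10,10,10,10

steps = 28; useful = 536; efficiency = 536/896 = 67/112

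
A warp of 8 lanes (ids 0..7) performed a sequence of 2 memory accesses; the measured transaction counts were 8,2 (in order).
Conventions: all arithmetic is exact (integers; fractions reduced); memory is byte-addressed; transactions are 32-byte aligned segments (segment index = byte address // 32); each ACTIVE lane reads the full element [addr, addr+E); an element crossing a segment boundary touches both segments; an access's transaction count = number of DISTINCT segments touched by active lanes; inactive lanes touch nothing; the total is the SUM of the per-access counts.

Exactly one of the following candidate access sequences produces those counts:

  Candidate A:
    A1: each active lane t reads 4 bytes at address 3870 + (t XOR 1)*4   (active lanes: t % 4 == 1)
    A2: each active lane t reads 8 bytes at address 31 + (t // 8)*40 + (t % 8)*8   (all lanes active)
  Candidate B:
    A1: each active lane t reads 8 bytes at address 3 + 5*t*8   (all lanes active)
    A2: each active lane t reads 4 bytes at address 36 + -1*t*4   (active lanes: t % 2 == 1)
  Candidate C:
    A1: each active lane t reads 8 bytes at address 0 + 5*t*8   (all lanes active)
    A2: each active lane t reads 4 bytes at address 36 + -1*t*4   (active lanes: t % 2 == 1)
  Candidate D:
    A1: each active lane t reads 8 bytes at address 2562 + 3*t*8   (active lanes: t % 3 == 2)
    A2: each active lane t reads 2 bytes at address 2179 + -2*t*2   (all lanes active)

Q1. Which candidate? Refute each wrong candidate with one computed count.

A: A1 gives 2 transactions, not 8
B: A1 gives 10 transactions, not 8
D: A1 gives 3 transactions, not 8
C: all counts match (8,2)

Answer: C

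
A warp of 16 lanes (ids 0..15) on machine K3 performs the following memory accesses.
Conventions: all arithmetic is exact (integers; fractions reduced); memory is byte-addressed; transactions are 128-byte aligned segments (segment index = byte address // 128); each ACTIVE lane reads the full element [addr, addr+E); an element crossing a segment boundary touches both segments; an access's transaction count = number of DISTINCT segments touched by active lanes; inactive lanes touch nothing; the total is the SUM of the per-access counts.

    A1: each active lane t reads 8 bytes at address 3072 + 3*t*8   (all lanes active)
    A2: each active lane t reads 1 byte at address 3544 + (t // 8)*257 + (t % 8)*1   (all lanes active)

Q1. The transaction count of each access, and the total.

A1: 3 transactions
A2: 2 transactions

Answer: 3,2; total 5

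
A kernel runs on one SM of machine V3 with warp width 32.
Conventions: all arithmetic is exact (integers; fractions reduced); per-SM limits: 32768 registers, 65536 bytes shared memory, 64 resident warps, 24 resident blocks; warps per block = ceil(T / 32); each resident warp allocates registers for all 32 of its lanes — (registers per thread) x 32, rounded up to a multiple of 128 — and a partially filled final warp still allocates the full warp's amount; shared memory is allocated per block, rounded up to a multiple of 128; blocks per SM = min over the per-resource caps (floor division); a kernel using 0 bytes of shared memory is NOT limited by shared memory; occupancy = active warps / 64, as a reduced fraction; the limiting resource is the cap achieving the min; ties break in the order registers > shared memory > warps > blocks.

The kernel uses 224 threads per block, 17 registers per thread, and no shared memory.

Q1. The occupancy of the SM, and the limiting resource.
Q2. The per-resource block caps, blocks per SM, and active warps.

Answer: occupancy 49/64, limited by registers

registers: 7 blocks
shared memory: no limit (kernel uses none)
warps: 9 blocks
blocks: 24 blocks

Answer: 7 blocks, 49 active warps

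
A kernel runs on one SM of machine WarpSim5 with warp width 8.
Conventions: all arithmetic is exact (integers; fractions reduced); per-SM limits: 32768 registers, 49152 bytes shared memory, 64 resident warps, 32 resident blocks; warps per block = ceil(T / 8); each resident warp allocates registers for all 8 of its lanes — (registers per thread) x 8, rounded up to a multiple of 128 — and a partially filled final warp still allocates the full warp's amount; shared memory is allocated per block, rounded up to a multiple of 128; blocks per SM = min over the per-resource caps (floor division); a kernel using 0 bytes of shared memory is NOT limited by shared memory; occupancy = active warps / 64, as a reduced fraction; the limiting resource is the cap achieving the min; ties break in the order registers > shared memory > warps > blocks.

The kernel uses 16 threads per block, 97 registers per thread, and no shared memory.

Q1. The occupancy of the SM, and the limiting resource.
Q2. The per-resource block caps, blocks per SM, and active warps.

Answer: occupancy 9/16, limited by registers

registers: 18 blocks
shared memory: no limit (kernel uses none)
warps: 32 blocks
blocks: 32 blocks

Answer: 18 blocks, 36 active warps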